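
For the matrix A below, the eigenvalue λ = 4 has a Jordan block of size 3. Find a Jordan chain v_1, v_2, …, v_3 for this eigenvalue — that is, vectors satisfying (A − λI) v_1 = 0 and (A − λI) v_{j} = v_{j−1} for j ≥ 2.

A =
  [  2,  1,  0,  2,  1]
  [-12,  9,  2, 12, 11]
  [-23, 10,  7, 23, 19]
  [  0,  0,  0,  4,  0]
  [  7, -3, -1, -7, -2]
A Jordan chain for λ = 4 of length 3:
v_1 = (-1, -5, -10, 0, 3)ᵀ
v_2 = (-2, -12, -23, 0, 7)ᵀ
v_3 = (1, 0, 0, 0, 0)ᵀ

Let N = A − (4)·I. We want v_3 with N^3 v_3 = 0 but N^2 v_3 ≠ 0; then v_{j-1} := N · v_j for j = 3, …, 2.

Pick v_3 = (1, 0, 0, 0, 0)ᵀ.
Then v_2 = N · v_3 = (-2, -12, -23, 0, 7)ᵀ.
Then v_1 = N · v_2 = (-1, -5, -10, 0, 3)ᵀ.

Sanity check: (A − (4)·I) v_1 = (0, 0, 0, 0, 0)ᵀ = 0. ✓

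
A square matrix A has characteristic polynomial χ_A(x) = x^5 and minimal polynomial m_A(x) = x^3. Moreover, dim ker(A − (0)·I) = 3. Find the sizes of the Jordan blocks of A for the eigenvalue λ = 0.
Block sizes for λ = 0: [3, 1, 1]

Step 1 — from the characteristic polynomial, algebraic multiplicity of λ = 0 is 5. From dim ker(A − (0)·I) = 3, there are exactly 3 Jordan blocks for λ = 0.
Step 2 — from the minimal polynomial, the factor (x − 0)^3 tells us the largest block for λ = 0 has size 3.
Step 3 — with total size 5, 3 blocks, and largest block 3, the block sizes (in nonincreasing order) are [3, 1, 1].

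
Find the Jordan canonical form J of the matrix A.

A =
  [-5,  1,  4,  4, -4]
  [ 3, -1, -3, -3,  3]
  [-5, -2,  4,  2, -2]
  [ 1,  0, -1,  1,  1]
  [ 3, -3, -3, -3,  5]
J_2(-1) ⊕ J_2(2) ⊕ J_1(2)

The characteristic polynomial is
  det(x·I − A) = x^5 - 4*x^4 + x^3 + 10*x^2 - 4*x - 8 = (x - 2)^3*(x + 1)^2

Eigenvalues and multiplicities (the geometric multiplicity of λ is n − rank(A − λI), which equals the number of Jordan blocks for λ):
  λ = -1: algebraic multiplicity = 2, geometric multiplicity = 1
  λ = 2: algebraic multiplicity = 3, geometric multiplicity = 2

Determining the block sizes for each eigenvalue:
  λ = -1: one block (gm = 1), so the single block has size am = 2 → block sizes [2]
  λ = 2: 2 blocks summing to 3 forces exactly one block of size 2 and the rest size 1 → block sizes [2, 1]

Assembling the blocks gives a Jordan form
J =
  [-1,  1, 0, 0, 0]
  [ 0, -1, 0, 0, 0]
  [ 0,  0, 2, 1, 0]
  [ 0,  0, 0, 2, 0]
  [ 0,  0, 0, 0, 2]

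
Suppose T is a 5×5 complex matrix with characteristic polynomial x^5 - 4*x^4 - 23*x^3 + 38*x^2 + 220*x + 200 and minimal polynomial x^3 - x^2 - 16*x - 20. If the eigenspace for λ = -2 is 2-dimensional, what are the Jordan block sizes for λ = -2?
Block sizes for λ = -2: [2, 1]

Step 1 — from the characteristic polynomial, algebraic multiplicity of λ = -2 is 3. From dim ker(T − (-2)·I) = 2, there are exactly 2 Jordan blocks for λ = -2.
Step 2 — from the minimal polynomial, the factor (x + 2)^2 tells us the largest block for λ = -2 has size 2.
Step 3 — with total size 3, 2 blocks, and largest block 2, the block sizes (in nonincreasing order) are [2, 1].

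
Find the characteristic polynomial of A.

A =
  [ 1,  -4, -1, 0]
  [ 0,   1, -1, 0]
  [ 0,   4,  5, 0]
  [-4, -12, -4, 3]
x^4 - 10*x^3 + 36*x^2 - 54*x + 27

Expanding det(x·I − A) (e.g. by cofactor expansion or by noting that A is similar to its Jordan form J, which has the same characteristic polynomial as A) gives
  χ_A(x) = x^4 - 10*x^3 + 36*x^2 - 54*x + 27
which factors as (x - 3)^3*(x - 1). The eigenvalues (with algebraic multiplicities) are λ = 1 with multiplicity 1, λ = 3 with multiplicity 3.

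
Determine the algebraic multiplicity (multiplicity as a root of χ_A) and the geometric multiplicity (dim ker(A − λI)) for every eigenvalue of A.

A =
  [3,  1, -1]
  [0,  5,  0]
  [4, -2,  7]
λ = 5: alg = 3, geom = 2

Step 1 — factor the characteristic polynomial to read off the algebraic multiplicities:
  χ_A(x) = (x - 5)^3

Step 2 — compute geometric multiplicities via the rank-nullity identity g(λ) = n − rank(A − λI):
  rank(A − (5)·I) = 1, so dim ker(A − (5)·I) = n − 1 = 2

Summary:
  λ = 5: algebraic multiplicity = 3, geometric multiplicity = 2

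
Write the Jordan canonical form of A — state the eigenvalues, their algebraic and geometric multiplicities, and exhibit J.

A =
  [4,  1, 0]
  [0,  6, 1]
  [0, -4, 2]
J_3(4)

The characteristic polynomial is
  det(x·I − A) = x^3 - 12*x^2 + 48*x - 64 = (x - 4)^3

Eigenvalues and multiplicities (the geometric multiplicity of λ is n − rank(A − λI), which equals the number of Jordan blocks for λ):
  λ = 4: algebraic multiplicity = 3, geometric multiplicity = 1

Determining the block sizes for each eigenvalue:
  λ = 4: one block (gm = 1), so the single block has size am = 3 → block sizes [3]

Assembling the blocks gives a Jordan form
J =
  [4, 1, 0]
  [0, 4, 1]
  [0, 0, 4]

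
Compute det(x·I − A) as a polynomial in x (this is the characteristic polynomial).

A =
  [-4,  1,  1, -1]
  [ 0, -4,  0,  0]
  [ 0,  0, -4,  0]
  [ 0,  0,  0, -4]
x^4 + 16*x^3 + 96*x^2 + 256*x + 256

Expanding det(x·I − A) (e.g. by cofactor expansion or by noting that A is similar to its Jordan form J, which has the same characteristic polynomial as A) gives
  χ_A(x) = x^4 + 16*x^3 + 96*x^2 + 256*x + 256
which factors as (x + 4)^4. The eigenvalues (with algebraic multiplicities) are λ = -4 with multiplicity 4.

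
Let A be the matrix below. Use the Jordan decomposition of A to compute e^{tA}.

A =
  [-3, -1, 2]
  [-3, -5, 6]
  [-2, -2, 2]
e^{tA} =
  [-t*exp(-2*t) + exp(-2*t), -t*exp(-2*t), 2*t*exp(-2*t)]
  [-3*t*exp(-2*t), -3*t*exp(-2*t) + exp(-2*t), 6*t*exp(-2*t)]
  [-2*t*exp(-2*t), -2*t*exp(-2*t), 4*t*exp(-2*t) + exp(-2*t)]

Strategy: write A = P · J · P⁻¹ where J is a Jordan canonical form, so e^{tA} = P · e^{tJ} · P⁻¹, and e^{tJ} can be computed block-by-block.

A has Jordan form
J =
  [-2,  1,  0]
  [ 0, -2,  0]
  [ 0,  0, -2]
(up to reordering of blocks).

Per-block formulas:
  For a 1×1 block at λ = -2: exp(t · [-2]) = [e^(-2t)].
  For a 2×2 Jordan block J_2(-2): exp(t · J_2(-2)) = e^(-2t)·(I + t·N), where N is the 2×2 nilpotent shift.

After assembling e^{tJ} and conjugating by P, we get:

e^{tA} =
  [-t*exp(-2*t) + exp(-2*t), -t*exp(-2*t), 2*t*exp(-2*t)]
  [-3*t*exp(-2*t), -3*t*exp(-2*t) + exp(-2*t), 6*t*exp(-2*t)]
  [-2*t*exp(-2*t), -2*t*exp(-2*t), 4*t*exp(-2*t) + exp(-2*t)]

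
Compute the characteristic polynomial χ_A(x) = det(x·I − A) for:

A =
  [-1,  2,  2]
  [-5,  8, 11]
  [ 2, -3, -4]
x^3 - 3*x^2 + 3*x - 1

Expanding det(x·I − A) (e.g. by cofactor expansion or by noting that A is similar to its Jordan form J, which has the same characteristic polynomial as A) gives
  χ_A(x) = x^3 - 3*x^2 + 3*x - 1
which factors as (x - 1)^3. The eigenvalues (with algebraic multiplicities) are λ = 1 with multiplicity 3.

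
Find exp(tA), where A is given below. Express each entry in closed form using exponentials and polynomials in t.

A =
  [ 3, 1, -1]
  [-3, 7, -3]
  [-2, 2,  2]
e^{tA} =
  [-t*exp(4*t) + exp(4*t), t*exp(4*t), -t*exp(4*t)]
  [-3*t*exp(4*t), 3*t*exp(4*t) + exp(4*t), -3*t*exp(4*t)]
  [-2*t*exp(4*t), 2*t*exp(4*t), -2*t*exp(4*t) + exp(4*t)]

Strategy: write A = P · J · P⁻¹ where J is a Jordan canonical form, so e^{tA} = P · e^{tJ} · P⁻¹, and e^{tJ} can be computed block-by-block.

A has Jordan form
J =
  [4, 1, 0]
  [0, 4, 0]
  [0, 0, 4]
(up to reordering of blocks).

Per-block formulas:
  For a 1×1 block at λ = 4: exp(t · [4]) = [e^(4t)].
  For a 2×2 Jordan block J_2(4): exp(t · J_2(4)) = e^(4t)·(I + t·N), where N is the 2×2 nilpotent shift.

After assembling e^{tJ} and conjugating by P, we get:

e^{tA} =
  [-t*exp(4*t) + exp(4*t), t*exp(4*t), -t*exp(4*t)]
  [-3*t*exp(4*t), 3*t*exp(4*t) + exp(4*t), -3*t*exp(4*t)]
  [-2*t*exp(4*t), 2*t*exp(4*t), -2*t*exp(4*t) + exp(4*t)]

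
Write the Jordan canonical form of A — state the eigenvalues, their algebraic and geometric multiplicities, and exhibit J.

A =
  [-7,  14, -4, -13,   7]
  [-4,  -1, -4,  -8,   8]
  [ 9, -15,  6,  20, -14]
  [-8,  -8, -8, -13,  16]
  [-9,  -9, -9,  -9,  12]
J_3(-3) ⊕ J_1(3) ⊕ J_1(3)

The characteristic polynomial is
  det(x·I − A) = x^5 + 3*x^4 - 18*x^3 - 54*x^2 + 81*x + 243 = (x - 3)^2*(x + 3)^3

Eigenvalues and multiplicities (the geometric multiplicity of λ is n − rank(A − λI), which equals the number of Jordan blocks for λ):
  λ = -3: algebraic multiplicity = 3, geometric multiplicity = 1
  λ = 3: algebraic multiplicity = 2, geometric multiplicity = 2

Determining the block sizes for each eigenvalue:
  λ = -3: one block (gm = 1), so the single block has size am = 3 → block sizes [3]
  λ = 3: gm = am = 2, so every block has size 1 → block sizes [1, 1]

Assembling the blocks gives a Jordan form
J =
  [-3,  1,  0, 0, 0]
  [ 0, -3,  1, 0, 0]
  [ 0,  0, -3, 0, 0]
  [ 0,  0,  0, 3, 0]
  [ 0,  0,  0, 0, 3]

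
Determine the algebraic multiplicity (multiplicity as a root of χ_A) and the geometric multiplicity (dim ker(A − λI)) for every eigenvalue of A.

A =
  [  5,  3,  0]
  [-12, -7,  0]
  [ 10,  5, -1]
λ = -1: alg = 3, geom = 2

Step 1 — factor the characteristic polynomial to read off the algebraic multiplicities:
  χ_A(x) = (x + 1)^3

Step 2 — compute geometric multiplicities via the rank-nullity identity g(λ) = n − rank(A − λI):
  rank(A − (-1)·I) = 1, so dim ker(A − (-1)·I) = n − 1 = 2

Summary:
  λ = -1: algebraic multiplicity = 3, geometric multiplicity = 2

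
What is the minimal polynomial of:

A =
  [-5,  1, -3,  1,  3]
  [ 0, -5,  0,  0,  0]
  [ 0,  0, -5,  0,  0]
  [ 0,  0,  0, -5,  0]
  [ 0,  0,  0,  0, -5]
x^2 + 10*x + 25

The characteristic polynomial is χ_A(x) = (x + 5)^5, so the eigenvalues are known. The minimal polynomial is
  m_A(x) = Π_λ (x − λ)^{k_λ}
where k_λ is the size of the *largest* Jordan block for λ (equivalently, the smallest k with (A − λI)^k v = 0 for every generalised eigenvector v of λ).

  λ = -5: largest Jordan block has size 2, contributing (x + 5)^2

So m_A(x) = (x + 5)^2 = x^2 + 10*x + 25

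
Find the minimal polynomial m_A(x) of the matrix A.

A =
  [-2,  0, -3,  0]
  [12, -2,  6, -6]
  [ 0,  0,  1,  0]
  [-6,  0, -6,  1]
x^2 + x - 2

The characteristic polynomial is χ_A(x) = (x - 1)^2*(x + 2)^2, so the eigenvalues are known. The minimal polynomial is
  m_A(x) = Π_λ (x − λ)^{k_λ}
where k_λ is the size of the *largest* Jordan block for λ (equivalently, the smallest k with (A − λI)^k v = 0 for every generalised eigenvector v of λ).

  λ = -2: largest Jordan block has size 1, contributing (x + 2)
  λ = 1: largest Jordan block has size 1, contributing (x − 1)

So m_A(x) = (x - 1)*(x + 2) = x^2 + x - 2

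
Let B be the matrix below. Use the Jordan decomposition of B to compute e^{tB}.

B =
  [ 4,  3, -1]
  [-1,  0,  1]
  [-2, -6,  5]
e^{tB} =
  [t*exp(3*t) + exp(3*t), 3*t*exp(3*t), -t*exp(3*t)]
  [-t*exp(3*t), -3*t*exp(3*t) + exp(3*t), t*exp(3*t)]
  [-2*t*exp(3*t), -6*t*exp(3*t), 2*t*exp(3*t) + exp(3*t)]

Strategy: write B = P · J · P⁻¹ where J is a Jordan canonical form, so e^{tB} = P · e^{tJ} · P⁻¹, and e^{tJ} can be computed block-by-block.

B has Jordan form
J =
  [3, 1, 0]
  [0, 3, 0]
  [0, 0, 3]
(up to reordering of blocks).

Per-block formulas:
  For a 2×2 Jordan block J_2(3): exp(t · J_2(3)) = e^(3t)·(I + t·N), where N is the 2×2 nilpotent shift.
  For a 1×1 block at λ = 3: exp(t · [3]) = [e^(3t)].

After assembling e^{tJ} and conjugating by P, we get:

e^{tB} =
  [t*exp(3*t) + exp(3*t), 3*t*exp(3*t), -t*exp(3*t)]
  [-t*exp(3*t), -3*t*exp(3*t) + exp(3*t), t*exp(3*t)]
  [-2*t*exp(3*t), -6*t*exp(3*t), 2*t*exp(3*t) + exp(3*t)]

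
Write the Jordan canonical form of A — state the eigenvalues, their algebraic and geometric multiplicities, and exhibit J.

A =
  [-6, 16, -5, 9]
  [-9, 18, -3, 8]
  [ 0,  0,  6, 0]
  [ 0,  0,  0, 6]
J_3(6) ⊕ J_1(6)

The characteristic polynomial is
  det(x·I − A) = x^4 - 24*x^3 + 216*x^2 - 864*x + 1296 = (x - 6)^4

Eigenvalues and multiplicities (the geometric multiplicity of λ is n − rank(A − λI), which equals the number of Jordan blocks for λ):
  λ = 6: algebraic multiplicity = 4, geometric multiplicity = 2

Determining the block sizes for each eigenvalue:
  λ = 6: with am = 4 and gm = 2, the partition is not yet determined (e.g. several partitions of 4 into 2 parts exist). Let N = A − (6)·I. Computing rank(N^1) = 2, rank(N^2) = 1, rank(N^3) = 0; the number of blocks of size ≥ j is rank(N^{j−1}) − rank(N^j), giving [2, 1, 1]. So we have 1 block(s) of size 3, 1 block(s) of size 1 → block sizes [3, 1]

Assembling the blocks gives a Jordan form
J =
  [6, 1, 0, 0]
  [0, 6, 1, 0]
  [0, 0, 6, 0]
  [0, 0, 0, 6]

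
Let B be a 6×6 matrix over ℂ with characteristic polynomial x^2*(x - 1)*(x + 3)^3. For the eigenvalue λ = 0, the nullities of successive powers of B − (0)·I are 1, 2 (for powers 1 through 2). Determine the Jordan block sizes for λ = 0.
Block sizes for λ = 0: [2]

From the dimensions of kernels of powers, the number of Jordan blocks of size at least j is d_j − d_{j−1} where d_j = dim ker(N^j) (with d_0 = 0). Computing the differences gives [1, 1].
The number of blocks of size exactly k is (#blocks of size ≥ k) − (#blocks of size ≥ k + 1), so the partition is: 1 block(s) of size 2.
In nonincreasing order the block sizes are [2].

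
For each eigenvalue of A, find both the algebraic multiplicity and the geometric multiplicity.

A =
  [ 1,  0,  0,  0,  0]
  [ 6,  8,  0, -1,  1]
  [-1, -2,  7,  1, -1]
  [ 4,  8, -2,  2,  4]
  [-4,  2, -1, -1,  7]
λ = 1: alg = 1, geom = 1; λ = 6: alg = 4, geom = 2

Step 1 — factor the characteristic polynomial to read off the algebraic multiplicities:
  χ_A(x) = (x - 6)^4*(x - 1)

Step 2 — compute geometric multiplicities via the rank-nullity identity g(λ) = n − rank(A − λI):
  rank(A − (1)·I) = 4, so dim ker(A − (1)·I) = n − 4 = 1
  rank(A − (6)·I) = 3, so dim ker(A − (6)·I) = n − 3 = 2

Summary:
  λ = 1: algebraic multiplicity = 1, geometric multiplicity = 1
  λ = 6: algebraic multiplicity = 4, geometric multiplicity = 2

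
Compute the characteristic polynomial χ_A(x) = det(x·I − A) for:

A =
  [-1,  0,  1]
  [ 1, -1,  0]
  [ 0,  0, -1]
x^3 + 3*x^2 + 3*x + 1

Expanding det(x·I − A) (e.g. by cofactor expansion or by noting that A is similar to its Jordan form J, which has the same characteristic polynomial as A) gives
  χ_A(x) = x^3 + 3*x^2 + 3*x + 1
which factors as (x + 1)^3. The eigenvalues (with algebraic multiplicities) are λ = -1 with multiplicity 3.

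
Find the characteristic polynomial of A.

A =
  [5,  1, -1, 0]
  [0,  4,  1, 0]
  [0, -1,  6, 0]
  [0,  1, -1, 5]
x^4 - 20*x^3 + 150*x^2 - 500*x + 625

Expanding det(x·I − A) (e.g. by cofactor expansion or by noting that A is similar to its Jordan form J, which has the same characteristic polynomial as A) gives
  χ_A(x) = x^4 - 20*x^3 + 150*x^2 - 500*x + 625
which factors as (x - 5)^4. The eigenvalues (with algebraic multiplicities) are λ = 5 with multiplicity 4.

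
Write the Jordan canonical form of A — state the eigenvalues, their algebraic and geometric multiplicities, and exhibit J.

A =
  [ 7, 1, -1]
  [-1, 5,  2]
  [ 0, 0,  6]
J_3(6)

The characteristic polynomial is
  det(x·I − A) = x^3 - 18*x^2 + 108*x - 216 = (x - 6)^3

Eigenvalues and multiplicities (the geometric multiplicity of λ is n − rank(A − λI), which equals the number of Jordan blocks for λ):
  λ = 6: algebraic multiplicity = 3, geometric multiplicity = 1

Determining the block sizes for each eigenvalue:
  λ = 6: one block (gm = 1), so the single block has size am = 3 → block sizes [3]

Assembling the blocks gives a Jordan form
J =
  [6, 1, 0]
  [0, 6, 1]
  [0, 0, 6]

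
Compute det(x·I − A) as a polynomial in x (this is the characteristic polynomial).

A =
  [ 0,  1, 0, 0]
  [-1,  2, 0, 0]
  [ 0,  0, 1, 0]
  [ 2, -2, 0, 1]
x^4 - 4*x^3 + 6*x^2 - 4*x + 1

Expanding det(x·I − A) (e.g. by cofactor expansion or by noting that A is similar to its Jordan form J, which has the same characteristic polynomial as A) gives
  χ_A(x) = x^4 - 4*x^3 + 6*x^2 - 4*x + 1
which factors as (x - 1)^4. The eigenvalues (with algebraic multiplicities) are λ = 1 with multiplicity 4.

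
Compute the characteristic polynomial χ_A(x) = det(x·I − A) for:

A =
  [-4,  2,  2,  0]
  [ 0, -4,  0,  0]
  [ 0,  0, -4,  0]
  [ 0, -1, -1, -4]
x^4 + 16*x^3 + 96*x^2 + 256*x + 256

Expanding det(x·I − A) (e.g. by cofactor expansion or by noting that A is similar to its Jordan form J, which has the same characteristic polynomial as A) gives
  χ_A(x) = x^4 + 16*x^3 + 96*x^2 + 256*x + 256
which factors as (x + 4)^4. The eigenvalues (with algebraic multiplicities) are λ = -4 with multiplicity 4.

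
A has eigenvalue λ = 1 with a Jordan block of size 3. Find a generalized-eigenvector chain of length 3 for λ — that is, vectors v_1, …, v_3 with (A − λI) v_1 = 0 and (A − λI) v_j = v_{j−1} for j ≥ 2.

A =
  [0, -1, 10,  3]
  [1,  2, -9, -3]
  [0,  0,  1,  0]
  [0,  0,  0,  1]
A Jordan chain for λ = 1 of length 3:
v_1 = (-1, 1, 0, 0)ᵀ
v_2 = (10, -9, 0, 0)ᵀ
v_3 = (0, 0, 1, 0)ᵀ

Let N = A − (1)·I. We want v_3 with N^3 v_3 = 0 but N^2 v_3 ≠ 0; then v_{j-1} := N · v_j for j = 3, …, 2.

Pick v_3 = (0, 0, 1, 0)ᵀ.
Then v_2 = N · v_3 = (10, -9, 0, 0)ᵀ.
Then v_1 = N · v_2 = (-1, 1, 0, 0)ᵀ.

Sanity check: (A − (1)·I) v_1 = (0, 0, 0, 0)ᵀ = 0. ✓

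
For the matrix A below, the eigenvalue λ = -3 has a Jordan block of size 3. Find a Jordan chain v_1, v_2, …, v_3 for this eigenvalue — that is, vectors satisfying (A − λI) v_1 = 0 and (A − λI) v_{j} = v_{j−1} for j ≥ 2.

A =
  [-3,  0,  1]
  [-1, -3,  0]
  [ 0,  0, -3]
A Jordan chain for λ = -3 of length 3:
v_1 = (0, -1, 0)ᵀ
v_2 = (1, 0, 0)ᵀ
v_3 = (0, 0, 1)ᵀ

Let N = A − (-3)·I. We want v_3 with N^3 v_3 = 0 but N^2 v_3 ≠ 0; then v_{j-1} := N · v_j for j = 3, …, 2.

Pick v_3 = (0, 0, 1)ᵀ.
Then v_2 = N · v_3 = (1, 0, 0)ᵀ.
Then v_1 = N · v_2 = (0, -1, 0)ᵀ.

Sanity check: (A − (-3)·I) v_1 = (0, 0, 0)ᵀ = 0. ✓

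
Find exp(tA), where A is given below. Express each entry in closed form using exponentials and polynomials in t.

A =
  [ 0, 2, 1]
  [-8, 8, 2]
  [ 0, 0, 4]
e^{tA} =
  [-4*t*exp(4*t) + exp(4*t), 2*t*exp(4*t), t*exp(4*t)]
  [-8*t*exp(4*t), 4*t*exp(4*t) + exp(4*t), 2*t*exp(4*t)]
  [0, 0, exp(4*t)]

Strategy: write A = P · J · P⁻¹ where J is a Jordan canonical form, so e^{tA} = P · e^{tJ} · P⁻¹, and e^{tJ} can be computed block-by-block.

A has Jordan form
J =
  [4, 1, 0]
  [0, 4, 0]
  [0, 0, 4]
(up to reordering of blocks).

Per-block formulas:
  For a 1×1 block at λ = 4: exp(t · [4]) = [e^(4t)].
  For a 2×2 Jordan block J_2(4): exp(t · J_2(4)) = e^(4t)·(I + t·N), where N is the 2×2 nilpotent shift.

After assembling e^{tJ} and conjugating by P, we get:

e^{tA} =
  [-4*t*exp(4*t) + exp(4*t), 2*t*exp(4*t), t*exp(4*t)]
  [-8*t*exp(4*t), 4*t*exp(4*t) + exp(4*t), 2*t*exp(4*t)]
  [0, 0, exp(4*t)]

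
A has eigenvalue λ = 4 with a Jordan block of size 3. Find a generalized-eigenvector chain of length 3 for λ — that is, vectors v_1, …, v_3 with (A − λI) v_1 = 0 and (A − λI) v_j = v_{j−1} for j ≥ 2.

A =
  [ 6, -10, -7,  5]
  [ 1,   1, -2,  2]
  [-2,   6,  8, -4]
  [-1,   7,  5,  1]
A Jordan chain for λ = 4 of length 3:
v_1 = (3, 1, -2, -2)ᵀ
v_2 = (2, 1, -2, -1)ᵀ
v_3 = (1, 0, 0, 0)ᵀ

Let N = A − (4)·I. We want v_3 with N^3 v_3 = 0 but N^2 v_3 ≠ 0; then v_{j-1} := N · v_j for j = 3, …, 2.

Pick v_3 = (1, 0, 0, 0)ᵀ.
Then v_2 = N · v_3 = (2, 1, -2, -1)ᵀ.
Then v_1 = N · v_2 = (3, 1, -2, -2)ᵀ.

Sanity check: (A − (4)·I) v_1 = (0, 0, 0, 0)ᵀ = 0. ✓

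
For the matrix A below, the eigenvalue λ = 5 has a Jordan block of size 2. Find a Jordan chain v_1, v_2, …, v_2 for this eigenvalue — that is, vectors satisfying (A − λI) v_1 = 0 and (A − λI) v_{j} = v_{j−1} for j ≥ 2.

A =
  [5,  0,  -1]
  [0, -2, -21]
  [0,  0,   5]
A Jordan chain for λ = 5 of length 2:
v_1 = (1, 0, 0)ᵀ
v_2 = (0, 3, -1)ᵀ

Let N = A − (5)·I. We want v_2 with N^2 v_2 = 0 but N^1 v_2 ≠ 0; then v_{j-1} := N · v_j for j = 2, …, 2.

Pick v_2 = (0, 3, -1)ᵀ.
Then v_1 = N · v_2 = (1, 0, 0)ᵀ.

Sanity check: (A − (5)·I) v_1 = (0, 0, 0)ᵀ = 0. ✓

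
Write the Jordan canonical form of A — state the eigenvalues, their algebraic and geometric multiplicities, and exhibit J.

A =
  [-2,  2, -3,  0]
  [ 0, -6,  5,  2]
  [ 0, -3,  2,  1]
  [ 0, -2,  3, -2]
J_3(-2) ⊕ J_1(-2)

The characteristic polynomial is
  det(x·I − A) = x^4 + 8*x^3 + 24*x^2 + 32*x + 16 = (x + 2)^4

Eigenvalues and multiplicities (the geometric multiplicity of λ is n − rank(A − λI), which equals the number of Jordan blocks for λ):
  λ = -2: algebraic multiplicity = 4, geometric multiplicity = 2

Determining the block sizes for each eigenvalue:
  λ = -2: with am = 4 and gm = 2, the partition is not yet determined (e.g. several partitions of 4 into 2 parts exist). Let N = A − (-2)·I. Computing rank(N^1) = 2, rank(N^2) = 1, rank(N^3) = 0; the number of blocks of size ≥ j is rank(N^{j−1}) − rank(N^j), giving [2, 1, 1]. So we have 1 block(s) of size 3, 1 block(s) of size 1 → block sizes [3, 1]

Assembling the blocks gives a Jordan form
J =
  [-2,  1,  0,  0]
  [ 0, -2,  1,  0]
  [ 0,  0, -2,  0]
  [ 0,  0,  0, -2]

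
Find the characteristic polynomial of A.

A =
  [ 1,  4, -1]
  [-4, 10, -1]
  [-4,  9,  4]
x^3 - 15*x^2 + 75*x - 125

Expanding det(x·I − A) (e.g. by cofactor expansion or by noting that A is similar to its Jordan form J, which has the same characteristic polynomial as A) gives
  χ_A(x) = x^3 - 15*x^2 + 75*x - 125
which factors as (x - 5)^3. The eigenvalues (with algebraic multiplicities) are λ = 5 with multiplicity 3.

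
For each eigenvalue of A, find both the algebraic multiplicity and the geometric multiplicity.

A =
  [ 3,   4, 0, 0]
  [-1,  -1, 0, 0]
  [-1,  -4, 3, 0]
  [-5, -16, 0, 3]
λ = 1: alg = 2, geom = 1; λ = 3: alg = 2, geom = 2

Step 1 — factor the characteristic polynomial to read off the algebraic multiplicities:
  χ_A(x) = (x - 3)^2*(x - 1)^2

Step 2 — compute geometric multiplicities via the rank-nullity identity g(λ) = n − rank(A − λI):
  rank(A − (1)·I) = 3, so dim ker(A − (1)·I) = n − 3 = 1
  rank(A − (3)·I) = 2, so dim ker(A − (3)·I) = n − 2 = 2

Summary:
  λ = 1: algebraic multiplicity = 2, geometric multiplicity = 1
  λ = 3: algebraic multiplicity = 2, geometric multiplicity = 2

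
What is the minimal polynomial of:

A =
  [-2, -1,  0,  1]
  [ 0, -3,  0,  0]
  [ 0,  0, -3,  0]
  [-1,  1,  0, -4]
x^2 + 6*x + 9

The characteristic polynomial is χ_A(x) = (x + 3)^4, so the eigenvalues are known. The minimal polynomial is
  m_A(x) = Π_λ (x − λ)^{k_λ}
where k_λ is the size of the *largest* Jordan block for λ (equivalently, the smallest k with (A − λI)^k v = 0 for every generalised eigenvector v of λ).

  λ = -3: largest Jordan block has size 2, contributing (x + 3)^2

So m_A(x) = (x + 3)^2 = x^2 + 6*x + 9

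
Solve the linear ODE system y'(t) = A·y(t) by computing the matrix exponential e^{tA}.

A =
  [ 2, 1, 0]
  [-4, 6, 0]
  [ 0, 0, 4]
e^{tA} =
  [-2*t*exp(4*t) + exp(4*t), t*exp(4*t), 0]
  [-4*t*exp(4*t), 2*t*exp(4*t) + exp(4*t), 0]
  [0, 0, exp(4*t)]

Strategy: write A = P · J · P⁻¹ where J is a Jordan canonical form, so e^{tA} = P · e^{tJ} · P⁻¹, and e^{tJ} can be computed block-by-block.

A has Jordan form
J =
  [4, 1, 0]
  [0, 4, 0]
  [0, 0, 4]
(up to reordering of blocks).

Per-block formulas:
  For a 1×1 block at λ = 4: exp(t · [4]) = [e^(4t)].
  For a 2×2 Jordan block J_2(4): exp(t · J_2(4)) = e^(4t)·(I + t·N), where N is the 2×2 nilpotent shift.

After assembling e^{tJ} and conjugating by P, we get:

e^{tA} =
  [-2*t*exp(4*t) + exp(4*t), t*exp(4*t), 0]
  [-4*t*exp(4*t), 2*t*exp(4*t) + exp(4*t), 0]
  [0, 0, exp(4*t)]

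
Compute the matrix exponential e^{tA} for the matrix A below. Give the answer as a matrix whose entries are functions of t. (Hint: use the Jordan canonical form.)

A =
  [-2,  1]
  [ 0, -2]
e^{tA} =
  [exp(-2*t), t*exp(-2*t)]
  [0, exp(-2*t)]

Strategy: write A = P · J · P⁻¹ where J is a Jordan canonical form, so e^{tA} = P · e^{tJ} · P⁻¹, and e^{tJ} can be computed block-by-block.

A has Jordan form
J =
  [-2,  1]
  [ 0, -2]
(up to reordering of blocks).

Per-block formulas:
  For a 2×2 Jordan block J_2(-2): exp(t · J_2(-2)) = e^(-2t)·(I + t·N), where N is the 2×2 nilpotent shift.

After assembling e^{tJ} and conjugating by P, we get:

e^{tA} =
  [exp(-2*t), t*exp(-2*t)]
  [0, exp(-2*t)]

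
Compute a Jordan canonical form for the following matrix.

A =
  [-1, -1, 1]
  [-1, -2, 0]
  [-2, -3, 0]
J_3(-1)

The characteristic polynomial is
  det(x·I − A) = x^3 + 3*x^2 + 3*x + 1 = (x + 1)^3

Eigenvalues and multiplicities (the geometric multiplicity of λ is n − rank(A − λI), which equals the number of Jordan blocks for λ):
  λ = -1: algebraic multiplicity = 3, geometric multiplicity = 1

Determining the block sizes for each eigenvalue:
  λ = -1: one block (gm = 1), so the single block has size am = 3 → block sizes [3]

Assembling the blocks gives a Jordan form
J =
  [-1,  1,  0]
  [ 0, -1,  1]
  [ 0,  0, -1]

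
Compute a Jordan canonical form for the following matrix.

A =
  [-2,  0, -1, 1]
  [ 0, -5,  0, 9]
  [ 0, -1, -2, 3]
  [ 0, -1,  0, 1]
J_2(-2) ⊕ J_2(-2)

The characteristic polynomial is
  det(x·I − A) = x^4 + 8*x^3 + 24*x^2 + 32*x + 16 = (x + 2)^4

Eigenvalues and multiplicities (the geometric multiplicity of λ is n − rank(A − λI), which equals the number of Jordan blocks for λ):
  λ = -2: algebraic multiplicity = 4, geometric multiplicity = 2

Determining the block sizes for each eigenvalue:
  λ = -2: with am = 4 and gm = 2, the partition is not yet determined (e.g. several partitions of 4 into 2 parts exist). Let N = A − (-2)·I. Computing rank(N^1) = 2, rank(N^2) = 0; the number of blocks of size ≥ j is rank(N^{j−1}) − rank(N^j), giving [2, 2]. So we have 2 block(s) of size 2 → block sizes [2, 2]

Assembling the blocks gives a Jordan form
J =
  [-2,  1,  0,  0]
  [ 0, -2,  0,  0]
  [ 0,  0, -2,  1]
  [ 0,  0,  0, -2]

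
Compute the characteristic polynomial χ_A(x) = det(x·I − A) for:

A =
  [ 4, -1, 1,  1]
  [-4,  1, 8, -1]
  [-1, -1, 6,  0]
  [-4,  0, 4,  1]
x^4 - 12*x^3 + 54*x^2 - 108*x + 81

Expanding det(x·I − A) (e.g. by cofactor expansion or by noting that A is similar to its Jordan form J, which has the same characteristic polynomial as A) gives
  χ_A(x) = x^4 - 12*x^3 + 54*x^2 - 108*x + 81
which factors as (x - 3)^4. The eigenvalues (with algebraic multiplicities) are λ = 3 with multiplicity 4.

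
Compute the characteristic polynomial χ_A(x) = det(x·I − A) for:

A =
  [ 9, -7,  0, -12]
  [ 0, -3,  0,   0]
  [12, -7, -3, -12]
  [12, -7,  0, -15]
x^4 + 12*x^3 + 54*x^2 + 108*x + 81

Expanding det(x·I − A) (e.g. by cofactor expansion or by noting that A is similar to its Jordan form J, which has the same characteristic polynomial as A) gives
  χ_A(x) = x^4 + 12*x^3 + 54*x^2 + 108*x + 81
which factors as (x + 3)^4. The eigenvalues (with algebraic multiplicities) are λ = -3 with multiplicity 4.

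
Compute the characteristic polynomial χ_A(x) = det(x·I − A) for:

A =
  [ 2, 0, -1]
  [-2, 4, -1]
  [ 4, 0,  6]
x^3 - 12*x^2 + 48*x - 64

Expanding det(x·I − A) (e.g. by cofactor expansion or by noting that A is similar to its Jordan form J, which has the same characteristic polynomial as A) gives
  χ_A(x) = x^3 - 12*x^2 + 48*x - 64
which factors as (x - 4)^3. The eigenvalues (with algebraic multiplicities) are λ = 4 with multiplicity 3.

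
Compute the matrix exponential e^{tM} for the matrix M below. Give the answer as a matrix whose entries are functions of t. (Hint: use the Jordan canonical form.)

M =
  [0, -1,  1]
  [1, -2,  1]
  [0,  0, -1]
e^{tM} =
  [t*exp(-t) + exp(-t), -t*exp(-t), t*exp(-t)]
  [t*exp(-t), -t*exp(-t) + exp(-t), t*exp(-t)]
  [0, 0, exp(-t)]

Strategy: write M = P · J · P⁻¹ where J is a Jordan canonical form, so e^{tM} = P · e^{tJ} · P⁻¹, and e^{tJ} can be computed block-by-block.

M has Jordan form
J =
  [-1,  1,  0]
  [ 0, -1,  0]
  [ 0,  0, -1]
(up to reordering of blocks).

Per-block formulas:
  For a 1×1 block at λ = -1: exp(t · [-1]) = [e^(-1t)].
  For a 2×2 Jordan block J_2(-1): exp(t · J_2(-1)) = e^(-1t)·(I + t·N), where N is the 2×2 nilpotent shift.

After assembling e^{tJ} and conjugating by P, we get:

e^{tM} =
  [t*exp(-t) + exp(-t), -t*exp(-t), t*exp(-t)]
  [t*exp(-t), -t*exp(-t) + exp(-t), t*exp(-t)]
  [0, 0, exp(-t)]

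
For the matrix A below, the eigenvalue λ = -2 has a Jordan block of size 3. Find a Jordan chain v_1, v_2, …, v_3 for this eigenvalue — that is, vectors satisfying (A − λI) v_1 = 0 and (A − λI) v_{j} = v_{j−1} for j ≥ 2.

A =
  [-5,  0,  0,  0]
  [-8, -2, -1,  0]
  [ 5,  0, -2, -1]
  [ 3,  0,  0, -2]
A Jordan chain for λ = -2 of length 3:
v_1 = (0, 1, 0, 0)ᵀ
v_2 = (0, 0, -1, 0)ᵀ
v_3 = (0, 0, 0, 1)ᵀ

Let N = A − (-2)·I. We want v_3 with N^3 v_3 = 0 but N^2 v_3 ≠ 0; then v_{j-1} := N · v_j for j = 3, …, 2.

Pick v_3 = (0, 0, 0, 1)ᵀ.
Then v_2 = N · v_3 = (0, 0, -1, 0)ᵀ.
Then v_1 = N · v_2 = (0, 1, 0, 0)ᵀ.

Sanity check: (A − (-2)·I) v_1 = (0, 0, 0, 0)ᵀ = 0. ✓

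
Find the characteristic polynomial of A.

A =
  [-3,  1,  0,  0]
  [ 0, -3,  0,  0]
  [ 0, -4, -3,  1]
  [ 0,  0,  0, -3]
x^4 + 12*x^3 + 54*x^2 + 108*x + 81

Expanding det(x·I − A) (e.g. by cofactor expansion or by noting that A is similar to its Jordan form J, which has the same characteristic polynomial as A) gives
  χ_A(x) = x^4 + 12*x^3 + 54*x^2 + 108*x + 81
which factors as (x + 3)^4. The eigenvalues (with algebraic multiplicities) are λ = -3 with multiplicity 4.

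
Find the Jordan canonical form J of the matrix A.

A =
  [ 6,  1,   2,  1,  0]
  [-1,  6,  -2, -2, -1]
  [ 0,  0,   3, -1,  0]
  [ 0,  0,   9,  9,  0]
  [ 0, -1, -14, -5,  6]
J_3(6) ⊕ J_2(6)

The characteristic polynomial is
  det(x·I − A) = x^5 - 30*x^4 + 360*x^3 - 2160*x^2 + 6480*x - 7776 = (x - 6)^5

Eigenvalues and multiplicities (the geometric multiplicity of λ is n − rank(A − λI), which equals the number of Jordan blocks for λ):
  λ = 6: algebraic multiplicity = 5, geometric multiplicity = 2

Determining the block sizes for each eigenvalue:
  λ = 6: with am = 5 and gm = 2, the partition is not yet determined (e.g. several partitions of 5 into 2 parts exist). Let N = A − (6)·I. Computing rank(N^1) = 3, rank(N^2) = 1, rank(N^3) = 0; the number of blocks of size ≥ j is rank(N^{j−1}) − rank(N^j), giving [2, 2, 1]. So we have 1 block(s) of size 3, 1 block(s) of size 2 → block sizes [3, 2]

Assembling the blocks gives a Jordan form
J =
  [6, 1, 0, 0, 0]
  [0, 6, 1, 0, 0]
  [0, 0, 6, 0, 0]
  [0, 0, 0, 6, 1]
  [0, 0, 0, 0, 6]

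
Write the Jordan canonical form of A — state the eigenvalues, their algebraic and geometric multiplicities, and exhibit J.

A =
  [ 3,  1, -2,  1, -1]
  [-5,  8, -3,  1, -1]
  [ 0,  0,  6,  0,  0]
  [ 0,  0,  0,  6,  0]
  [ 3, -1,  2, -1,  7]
J_3(6) ⊕ J_1(6) ⊕ J_1(6)

The characteristic polynomial is
  det(x·I − A) = x^5 - 30*x^4 + 360*x^3 - 2160*x^2 + 6480*x - 7776 = (x - 6)^5

Eigenvalues and multiplicities (the geometric multiplicity of λ is n − rank(A − λI), which equals the number of Jordan blocks for λ):
  λ = 6: algebraic multiplicity = 5, geometric multiplicity = 3

Determining the block sizes for each eigenvalue:
  λ = 6: with am = 5 and gm = 3, the partition is not yet determined (e.g. several partitions of 5 into 3 parts exist). Let N = A − (6)·I. Computing rank(N^1) = 2, rank(N^2) = 1, rank(N^3) = 0; the number of blocks of size ≥ j is rank(N^{j−1}) − rank(N^j), giving [3, 1, 1]. So we have 1 block(s) of size 3, 2 block(s) of size 1 → block sizes [3, 1, 1]

Assembling the blocks gives a Jordan form
J =
  [6, 1, 0, 0, 0]
  [0, 6, 1, 0, 0]
  [0, 0, 6, 0, 0]
  [0, 0, 0, 6, 0]
  [0, 0, 0, 0, 6]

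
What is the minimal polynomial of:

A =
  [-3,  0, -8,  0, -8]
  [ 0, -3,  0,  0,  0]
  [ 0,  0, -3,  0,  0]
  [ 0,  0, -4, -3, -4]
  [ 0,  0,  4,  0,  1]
x^2 + 2*x - 3

The characteristic polynomial is χ_A(x) = (x - 1)*(x + 3)^4, so the eigenvalues are known. The minimal polynomial is
  m_A(x) = Π_λ (x − λ)^{k_λ}
where k_λ is the size of the *largest* Jordan block for λ (equivalently, the smallest k with (A − λI)^k v = 0 for every generalised eigenvector v of λ).

  λ = -3: largest Jordan block has size 1, contributing (x + 3)
  λ = 1: largest Jordan block has size 1, contributing (x − 1)

So m_A(x) = (x - 1)*(x + 3) = x^2 + 2*x - 3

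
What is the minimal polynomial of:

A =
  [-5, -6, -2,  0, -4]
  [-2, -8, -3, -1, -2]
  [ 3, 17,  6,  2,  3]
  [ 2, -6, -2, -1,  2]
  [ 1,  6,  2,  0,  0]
x^4 + 7*x^3 + 15*x^2 + 13*x + 4

The characteristic polynomial is χ_A(x) = (x + 1)^4*(x + 4), so the eigenvalues are known. The minimal polynomial is
  m_A(x) = Π_λ (x − λ)^{k_λ}
where k_λ is the size of the *largest* Jordan block for λ (equivalently, the smallest k with (A − λI)^k v = 0 for every generalised eigenvector v of λ).

  λ = -4: largest Jordan block has size 1, contributing (x + 4)
  λ = -1: largest Jordan block has size 3, contributing (x + 1)^3

So m_A(x) = (x + 1)^3*(x + 4) = x^4 + 7*x^3 + 15*x^2 + 13*x + 4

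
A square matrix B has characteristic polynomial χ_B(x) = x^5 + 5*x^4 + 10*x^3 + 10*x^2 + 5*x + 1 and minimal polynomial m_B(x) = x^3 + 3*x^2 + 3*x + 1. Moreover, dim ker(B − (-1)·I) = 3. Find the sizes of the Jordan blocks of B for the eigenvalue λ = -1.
Block sizes for λ = -1: [3, 1, 1]

Step 1 — from the characteristic polynomial, algebraic multiplicity of λ = -1 is 5. From dim ker(B − (-1)·I) = 3, there are exactly 3 Jordan blocks for λ = -1.
Step 2 — from the minimal polynomial, the factor (x + 1)^3 tells us the largest block for λ = -1 has size 3.
Step 3 — with total size 5, 3 blocks, and largest block 3, the block sizes (in nonincreasing order) are [3, 1, 1].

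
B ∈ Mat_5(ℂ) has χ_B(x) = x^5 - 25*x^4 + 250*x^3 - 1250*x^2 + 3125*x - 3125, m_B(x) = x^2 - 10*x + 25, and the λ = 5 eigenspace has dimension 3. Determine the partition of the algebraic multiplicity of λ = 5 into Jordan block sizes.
Block sizes for λ = 5: [2, 2, 1]

Step 1 — from the characteristic polynomial, algebraic multiplicity of λ = 5 is 5. From dim ker(B − (5)·I) = 3, there are exactly 3 Jordan blocks for λ = 5.
Step 2 — from the minimal polynomial, the factor (x − 5)^2 tells us the largest block for λ = 5 has size 2.
Step 3 — with total size 5, 3 blocks, and largest block 2, the block sizes (in nonincreasing order) are [2, 2, 1].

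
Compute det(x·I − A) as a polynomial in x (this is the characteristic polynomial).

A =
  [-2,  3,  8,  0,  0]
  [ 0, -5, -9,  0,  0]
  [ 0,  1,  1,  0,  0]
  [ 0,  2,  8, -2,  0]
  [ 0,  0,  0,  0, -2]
x^5 + 10*x^4 + 40*x^3 + 80*x^2 + 80*x + 32

Expanding det(x·I − A) (e.g. by cofactor expansion or by noting that A is similar to its Jordan form J, which has the same characteristic polynomial as A) gives
  χ_A(x) = x^5 + 10*x^4 + 40*x^3 + 80*x^2 + 80*x + 32
which factors as (x + 2)^5. The eigenvalues (with algebraic multiplicities) are λ = -2 with multiplicity 5.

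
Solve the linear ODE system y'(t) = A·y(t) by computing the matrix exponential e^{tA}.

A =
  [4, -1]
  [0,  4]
e^{tA} =
  [exp(4*t), -t*exp(4*t)]
  [0, exp(4*t)]

Strategy: write A = P · J · P⁻¹ where J is a Jordan canonical form, so e^{tA} = P · e^{tJ} · P⁻¹, and e^{tJ} can be computed block-by-block.

A has Jordan form
J =
  [4, 1]
  [0, 4]
(up to reordering of blocks).

Per-block formulas:
  For a 2×2 Jordan block J_2(4): exp(t · J_2(4)) = e^(4t)·(I + t·N), where N is the 2×2 nilpotent shift.

After assembling e^{tJ} and conjugating by P, we get:

e^{tA} =
  [exp(4*t), -t*exp(4*t)]
  [0, exp(4*t)]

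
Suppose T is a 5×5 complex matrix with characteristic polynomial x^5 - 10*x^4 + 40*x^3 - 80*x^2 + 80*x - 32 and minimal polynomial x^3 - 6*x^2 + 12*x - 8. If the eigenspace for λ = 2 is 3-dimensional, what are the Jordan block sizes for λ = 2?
Block sizes for λ = 2: [3, 1, 1]

Step 1 — from the characteristic polynomial, algebraic multiplicity of λ = 2 is 5. From dim ker(T − (2)·I) = 3, there are exactly 3 Jordan blocks for λ = 2.
Step 2 — from the minimal polynomial, the factor (x − 2)^3 tells us the largest block for λ = 2 has size 3.
Step 3 — with total size 5, 3 blocks, and largest block 3, the block sizes (in nonincreasing order) are [3, 1, 1].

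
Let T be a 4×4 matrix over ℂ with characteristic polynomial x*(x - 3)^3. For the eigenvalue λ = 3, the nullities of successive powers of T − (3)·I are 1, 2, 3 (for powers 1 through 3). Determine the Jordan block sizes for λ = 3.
Block sizes for λ = 3: [3]

From the dimensions of kernels of powers, the number of Jordan blocks of size at least j is d_j − d_{j−1} where d_j = dim ker(N^j) (with d_0 = 0). Computing the differences gives [1, 1, 1].
The number of blocks of size exactly k is (#blocks of size ≥ k) − (#blocks of size ≥ k + 1), so the partition is: 1 block(s) of size 3.
In nonincreasing order the block sizes are [3].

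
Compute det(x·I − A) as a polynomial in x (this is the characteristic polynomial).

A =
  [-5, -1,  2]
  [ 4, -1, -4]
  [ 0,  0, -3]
x^3 + 9*x^2 + 27*x + 27

Expanding det(x·I − A) (e.g. by cofactor expansion or by noting that A is similar to its Jordan form J, which has the same characteristic polynomial as A) gives
  χ_A(x) = x^3 + 9*x^2 + 27*x + 27
which factors as (x + 3)^3. The eigenvalues (with algebraic multiplicities) are λ = -3 with multiplicity 3.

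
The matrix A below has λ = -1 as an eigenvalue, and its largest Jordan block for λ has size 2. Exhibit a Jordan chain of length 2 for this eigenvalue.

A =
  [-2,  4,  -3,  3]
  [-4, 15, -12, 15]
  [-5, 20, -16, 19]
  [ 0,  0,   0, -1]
A Jordan chain for λ = -1 of length 2:
v_1 = (-1, -4, -5, 0)ᵀ
v_2 = (1, 0, 0, 0)ᵀ

Let N = A − (-1)·I. We want v_2 with N^2 v_2 = 0 but N^1 v_2 ≠ 0; then v_{j-1} := N · v_j for j = 2, …, 2.

Pick v_2 = (1, 0, 0, 0)ᵀ.
Then v_1 = N · v_2 = (-1, -4, -5, 0)ᵀ.

Sanity check: (A − (-1)·I) v_1 = (0, 0, 0, 0)ᵀ = 0. ✓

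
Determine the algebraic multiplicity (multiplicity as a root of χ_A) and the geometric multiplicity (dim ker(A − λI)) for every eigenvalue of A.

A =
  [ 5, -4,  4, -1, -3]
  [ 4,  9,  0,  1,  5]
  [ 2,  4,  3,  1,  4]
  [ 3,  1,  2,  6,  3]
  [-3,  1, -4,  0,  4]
λ = 5: alg = 3, geom = 2; λ = 6: alg = 2, geom = 1

Step 1 — factor the characteristic polynomial to read off the algebraic multiplicities:
  χ_A(x) = (x - 6)^2*(x - 5)^3

Step 2 — compute geometric multiplicities via the rank-nullity identity g(λ) = n − rank(A − λI):
  rank(A − (5)·I) = 3, so dim ker(A − (5)·I) = n − 3 = 2
  rank(A − (6)·I) = 4, so dim ker(A − (6)·I) = n − 4 = 1

Summary:
  λ = 5: algebraic multiplicity = 3, geometric multiplicity = 2
  λ = 6: algebraic multiplicity = 2, geometric multiplicity = 1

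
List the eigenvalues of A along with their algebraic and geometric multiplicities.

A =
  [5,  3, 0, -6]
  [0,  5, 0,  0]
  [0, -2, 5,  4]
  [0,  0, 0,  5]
λ = 5: alg = 4, geom = 3

Step 1 — factor the characteristic polynomial to read off the algebraic multiplicities:
  χ_A(x) = (x - 5)^4

Step 2 — compute geometric multiplicities via the rank-nullity identity g(λ) = n − rank(A − λI):
  rank(A − (5)·I) = 1, so dim ker(A − (5)·I) = n − 1 = 3

Summary:
  λ = 5: algebraic multiplicity = 4, geometric multiplicity = 3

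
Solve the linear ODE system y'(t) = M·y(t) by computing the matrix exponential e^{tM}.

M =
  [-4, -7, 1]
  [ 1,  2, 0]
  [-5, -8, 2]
e^{tM} =
  [2*t^2 - 4*t + 1, 3*t^2 - 7*t, -t^2 + t]
  [-t^2 + t, -3*t^2/2 + 2*t + 1, t^2/2]
  [t^2 - 5*t, 3*t^2/2 - 8*t, -t^2/2 + 2*t + 1]

Strategy: write M = P · J · P⁻¹ where J is a Jordan canonical form, so e^{tM} = P · e^{tJ} · P⁻¹, and e^{tJ} can be computed block-by-block.

M has Jordan form
J =
  [0, 1, 0]
  [0, 0, 1]
  [0, 0, 0]
(up to reordering of blocks).

Per-block formulas:
  For a 3×3 Jordan block J_3(0): exp(t · J_3(0)) = e^(0t)·(I + t·N + (t^2/2)·N^2), where N is the 3×3 nilpotent shift.

After assembling e^{tJ} and conjugating by P, we get:

e^{tM} =
  [2*t^2 - 4*t + 1, 3*t^2 - 7*t, -t^2 + t]
  [-t^2 + t, -3*t^2/2 + 2*t + 1, t^2/2]
  [t^2 - 5*t, 3*t^2/2 - 8*t, -t^2/2 + 2*t + 1]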